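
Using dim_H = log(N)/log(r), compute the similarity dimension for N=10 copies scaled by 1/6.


For a self-similar set with N copies scaled by 1/r:
dim_H = log(N)/log(r) = log(10)/log(6)
= 2.302585/1.791759
= 1.285097


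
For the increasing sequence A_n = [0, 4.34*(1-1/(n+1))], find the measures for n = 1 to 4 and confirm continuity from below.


By continuity of measure from below: if A_n increases to A, then m(A_n) -> m(A).
Here A = [0, 4.34], so m(A) = 4.34
Step 1: a_1 = 4.34*(1 - 1/2) = 2.17, m(A_1) = 2.17
Step 2: a_2 = 4.34*(1 - 1/3) = 2.8933, m(A_2) = 2.8933
Step 3: a_3 = 4.34*(1 - 1/4) = 3.255, m(A_3) = 3.255
Step 4: a_4 = 4.34*(1 - 1/5) = 3.472, m(A_4) = 3.472
Limit: m(A_n) -> m([0,4.34]) = 4.34


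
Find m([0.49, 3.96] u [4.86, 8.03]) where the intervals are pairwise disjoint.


For pairwise disjoint intervals, m(union) = sum of lengths.
= (3.96 - 0.49) + (8.03 - 4.86)
= 3.47 + 3.17
= 6.64


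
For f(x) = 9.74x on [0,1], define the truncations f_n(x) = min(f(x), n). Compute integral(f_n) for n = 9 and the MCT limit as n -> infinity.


f(x) = 9.74x on [0,1]; f_n(x) = min(9.74x, n). At n = 9:
Step 1: f(x) reaches 9 at x = 9/9.74 = 0.924025
Step 2: integral(f_9) = integral(9.74x, 0, 0.924025) + integral(9, 0.924025, 1)
       = 9.74*0.924025^2/2 + 9*(1 - 0.924025)
       = 4.158111 + 0.683778
       = 4.841889
Step 3: As n -> infinity, f_n increases to f, so by MCT integral(f_n) -> integral(f) = 9.74/2 = 4.87.
Convergence: integral(f_9) = 4.841889 -> 4.87 as n -> infinity


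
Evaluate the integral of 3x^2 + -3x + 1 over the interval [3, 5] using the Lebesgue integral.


The Lebesgue integral of a Riemann-integrable function agrees with the Riemann integral.
Antiderivative F(x) = (3/3)x^3 + (-3/2)x^2 + 1x
F(5) = (3/3)*5^3 + (-3/2)*5^2 + 1*5
     = (3/3)*125 + (-3/2)*25 + 1*5
     = 125 + -37.5 + 5
     = 92.5
F(3) = 16.5
Integral = F(5) - F(3) = 92.5 - 16.5 = 76


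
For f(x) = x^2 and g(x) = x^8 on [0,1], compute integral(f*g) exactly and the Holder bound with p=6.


Step 1: Exact integral of f*g = integral(x^10, 0, 1) = 1/11
     = 0.090909
Step 2: Holder bound with p=6, q=1.2:
  ||f||_p = (integral x^12 dx)^(1/6) = (1/13)^(1/6) = 0.652143
  ||g||_q = (integral x^9.6 dx)^(1/1.2) = (1/10.6)^(1/1.2) = 0.139823
Step 3: Holder bound = ||f||_p * ||g||_q = 0.652143 * 0.139823 = 0.091185
Verification: 0.090909 <= 0.091185 (Holder holds)


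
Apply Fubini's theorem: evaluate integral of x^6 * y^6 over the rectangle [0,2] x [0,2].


By Fubini's theorem, the double integral factors as a product of single integrals:
Step 1: integral_0^2 x^6 dx = [x^7/7] from 0 to 2
     = 2^7/7 = 18.285714
Step 2: integral_0^2 y^6 dy = [y^7/7] from 0 to 2
     = 2^7/7 = 18.285714
Step 3: Double integral = 18.285714 * 18.285714 = 334.367347


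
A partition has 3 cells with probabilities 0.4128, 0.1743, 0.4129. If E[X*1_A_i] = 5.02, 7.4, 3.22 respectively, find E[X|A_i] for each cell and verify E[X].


For each cell A_i: E[X|A_i] = E[X*1_A_i] / P(A_i)
Step 1: E[X|A_1] = 5.02 / 0.4128 = 12.160853
Step 2: E[X|A_2] = 7.4 / 0.1743 = 42.455536
Step 3: E[X|A_3] = 3.22 / 0.4129 = 7.798498
Verification: E[X] = sum E[X*1_A_i] = 5.02 + 7.4 + 3.22 = 15.64


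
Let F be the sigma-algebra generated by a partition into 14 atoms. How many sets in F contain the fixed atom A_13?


Each element of F is a union of some subset S of the 14 atoms.
The element contains A_13 iff A_13 is in S.
So we count subsets S of {A_1,...,A_14} with A_13 in S: choose freely among the other 13 atoms.
Count = 2^(14-1) = 2^13 = 8192.


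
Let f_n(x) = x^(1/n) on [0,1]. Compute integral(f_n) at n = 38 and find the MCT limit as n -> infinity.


At n = 38: f_38(x) = x^(1/38).
Step 1: integral(x^(1/38), 0, 1) = [x^(1/38+1) / (1/38+1)] from 0 to 1
     = 1 / (1/38 + 1) = 1 / ((38+1)/38) = 38/(38+1)
     = 38/39 = 0.974359
Step 2: As n -> infinity, f_n(x) = x^(1/n) -> 1 for x in (0,1], and f_n is increasing in n.
By MCT, lim_n integral(f_n) = integral(lim_n f_n) = integral(1, 0, 1) = 1.
Step 3: Verify convergence: 38/39 = 0.974359 -> 1


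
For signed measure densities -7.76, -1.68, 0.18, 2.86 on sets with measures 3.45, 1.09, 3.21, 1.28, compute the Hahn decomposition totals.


Step 1: Compute signed measure on each set:
  Set 1: -7.76 * 3.45 = -26.772
  Set 2: -1.68 * 1.09 = -1.8312
  Set 3: 0.18 * 3.21 = 0.5778
  Set 4: 2.86 * 1.28 = 3.6608
Step 2: Total signed measure = (-26.772) + (-1.8312) + (0.5778) + (3.6608)
     = -24.3646
Step 3: Positive part mu+(X) = sum of positive contributions = 4.2386
Step 4: Negative part mu-(X) = |sum of negative contributions| = 28.6032


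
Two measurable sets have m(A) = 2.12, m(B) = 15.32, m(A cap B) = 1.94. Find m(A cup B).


By inclusion-exclusion: m(A u B) = m(A) + m(B) - m(A n B)
= 2.12 + 15.32 - 1.94
= 15.5


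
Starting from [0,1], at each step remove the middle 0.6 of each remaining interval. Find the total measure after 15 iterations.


Step 1: At each step, fraction remaining = 1 - 0.6 = 0.4
Step 2: After 15 steps, measure = (0.4)^15
Result = 1.073742e-06


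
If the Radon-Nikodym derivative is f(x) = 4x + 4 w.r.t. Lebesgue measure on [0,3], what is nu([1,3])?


nu(A) = integral_A (dnu/dmu) dmu = integral_1^3 (4x + 4) dx
Step 1: Antiderivative F(x) = (4/2)x^2 + 4x
Step 2: F(3) = (4/2)*3^2 + 4*3 = 18 + 12 = 30
Step 3: F(1) = (4/2)*1^2 + 4*1 = 2 + 4 = 6
Step 4: nu([1,3]) = F(3) - F(1) = 30 - 6 = 24


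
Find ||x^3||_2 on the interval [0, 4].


Step 1: ||f||_2 = (integral_0^4 |x^3|^2 dx)^(1/2)
     = (integral_0^4 x^6 dx)^(1/2)
Step 2: integral_0^4 x^6 dx = [x^7/(7)] from 0 to 4 = 4^7/7
     = 16384/7 = 2340.571429
Step 3: ||f||_2 = (2340.571429)^(1/2) = 48.379453


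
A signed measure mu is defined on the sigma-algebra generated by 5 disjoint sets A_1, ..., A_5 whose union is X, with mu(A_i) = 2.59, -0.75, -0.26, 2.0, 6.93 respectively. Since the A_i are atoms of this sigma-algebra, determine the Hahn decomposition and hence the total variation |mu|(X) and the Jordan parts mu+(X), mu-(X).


Step 1: Every measurable set is a union of atoms (the cells / points), so a Hahn decomposition is
  obtained by grouping atoms by sign: P = union of atoms with mu > 0, N = union of the remaining atoms.
  Atoms in P (indices): 1, 4, 5;  atoms in N (indices): 2, 3
  Positive values: 2.59, 2, 6.93
  Negative values: -0.75, -0.26
Step 2: mu+(X) = mu(P) = sum of positive atom values = 11.52
Step 3: mu-(X) = -mu(N) = sum of |negative atom values| = 1.01
Step 4: |mu|(X) = mu+(X) + mu-(X) = 11.52 + 1.01 = 12.53


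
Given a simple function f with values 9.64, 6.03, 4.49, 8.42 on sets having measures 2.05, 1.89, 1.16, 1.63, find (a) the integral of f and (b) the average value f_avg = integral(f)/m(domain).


Step 1: Integral = sum(value_i * measure_i)
= 9.64*2.05 + 6.03*1.89 + 4.49*1.16 + 8.42*1.63
= 19.762 + 11.3967 + 5.2084 + 13.7246
= 50.0917
Step 2: Total measure of domain = 2.05 + 1.89 + 1.16 + 1.63 = 6.73
Step 3: Average value = 50.0917 / 6.73 = 7.443046


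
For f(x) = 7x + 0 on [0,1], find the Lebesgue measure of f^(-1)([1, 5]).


f^(-1)([1, 5]) = {x : 1 <= 7x + 0 <= 5}
Solving: (1 - 0)/7 <= x <= (5 - 0)/7
= [0.142857, 0.714286]
Intersecting with [0,1]: [0.142857, 0.714286]
Measure = 0.714286 - 0.142857 = 0.571429


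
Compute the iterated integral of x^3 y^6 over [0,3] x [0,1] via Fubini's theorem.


By Fubini's theorem, the double integral factors as a product of single integrals:
Step 1: integral_0^3 x^3 dx = [x^4/4] from 0 to 3
     = 3^4/4 = 20.25
Step 2: integral_0^1 y^6 dy = [y^7/7] from 0 to 1
     = 1^7/7 = 0.142857
Step 3: Double integral = 20.25 * 0.142857 = 2.892857


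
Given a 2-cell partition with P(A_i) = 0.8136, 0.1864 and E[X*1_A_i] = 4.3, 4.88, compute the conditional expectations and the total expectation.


For each cell A_i: E[X|A_i] = E[X*1_A_i] / P(A_i)
Step 1: E[X|A_1] = 4.3 / 0.8136 = 5.285152
Step 2: E[X|A_2] = 4.88 / 0.1864 = 26.180258
Verification: E[X] = sum E[X*1_A_i] = 4.3 + 4.88 = 9.18


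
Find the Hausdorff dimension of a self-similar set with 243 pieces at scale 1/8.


For a self-similar set with N copies scaled by 1/r:
dim_H = log(N)/log(r) = log(243)/log(8)
= 5.493061/2.079442
= 2.641604


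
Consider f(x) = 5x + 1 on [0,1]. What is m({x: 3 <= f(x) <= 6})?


f^(-1)([3, 6]) = {x : 3 <= 5x + 1 <= 6}
Solving: (3 - 1)/5 <= x <= (6 - 1)/5
= [0.4, 1]
Intersecting with [0,1]: [0.4, 1]
Measure = 1 - 0.4 = 0.6


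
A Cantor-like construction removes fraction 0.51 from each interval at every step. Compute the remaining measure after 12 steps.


Step 1: At each step, fraction remaining = 1 - 0.51 = 0.49
Step 2: After 12 steps, measure = (0.49)^12
Result = 1.915812e-04


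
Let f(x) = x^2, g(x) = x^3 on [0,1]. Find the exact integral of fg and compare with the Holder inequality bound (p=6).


Step 1: Exact integral of f*g = integral(x^5, 0, 1) = 1/6
     = 0.166667
Step 2: Holder bound with p=6, q=1.2:
  ||f||_p = (integral x^12 dx)^(1/6) = (1/13)^(1/6) = 0.652143
  ||g||_q = (integral x^3.6 dx)^(1/1.2) = (1/4.6)^(1/1.2) = 0.280351
Step 3: Holder bound = ||f||_p * ||g||_q = 0.652143 * 0.280351 = 0.182829
Verification: 0.166667 <= 0.182829 (Holder holds)


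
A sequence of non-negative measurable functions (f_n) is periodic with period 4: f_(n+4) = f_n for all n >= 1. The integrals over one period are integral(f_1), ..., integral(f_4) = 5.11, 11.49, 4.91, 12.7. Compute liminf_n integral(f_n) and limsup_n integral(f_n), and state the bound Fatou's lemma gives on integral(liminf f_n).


The sequence (integral(f_n)) is periodic with period 4, repeating the values 5.11, 11.49, 4.91, 12.7 indefinitely.
Step 1: For a periodic sequence, every tail (a_m, a_(m+1), ...) contains all 4 period values infinitely often.
Step 2: Hence inf of every tail = min of the period values = min(5.11, 11.49, 4.91, 12.7) = 4.91.
        liminf_n integral(f_n) = sup over m of (inf of tail from m) = 4.91.
Step 3: Similarly sup of every tail = max of the period values = 12.7.
        limsup_n integral(f_n) = 12.7.
Step 4: Fatou's lemma: integral(liminf_n f_n) <= liminf_n integral(f_n) = 4.91.
        So the integral of the pointwise liminf is at most 4.91.


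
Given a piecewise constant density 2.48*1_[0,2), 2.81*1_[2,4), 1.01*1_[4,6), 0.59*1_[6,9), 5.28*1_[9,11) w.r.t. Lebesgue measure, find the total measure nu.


Integrate each piece of the Radon-Nikodym derivative:
Step 1: integral_0^2 2.48 dx = 2.48*(2-0) = 2.48*2 = 4.96
Step 2: integral_2^4 2.81 dx = 2.81*(4-2) = 2.81*2 = 5.62
Step 3: integral_4^6 1.01 dx = 1.01*(6-4) = 1.01*2 = 2.02
Step 4: integral_6^9 0.59 dx = 0.59*(9-6) = 0.59*3 = 1.77
Step 5: integral_9^11 5.28 dx = 5.28*(11-9) = 5.28*2 = 10.56
Total: 4.96 + 5.62 + 2.02 + 1.77 + 10.56 = 24.93


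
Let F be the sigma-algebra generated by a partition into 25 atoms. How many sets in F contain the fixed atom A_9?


Each element of F is a union of some subset S of the 25 atoms.
The element contains A_9 iff A_9 is in S.
So we count subsets S of {A_1,...,A_25} with A_9 in S: choose freely among the other 24 atoms.
Count = 2^(25-1) = 2^24 = 16777216.


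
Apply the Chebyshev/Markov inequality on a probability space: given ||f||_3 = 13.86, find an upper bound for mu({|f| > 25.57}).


Chebyshev/Markov inequality: mu(|f| > eps) <= (||f||_p / eps)^p
Step 1: ||f||_3 / eps = 13.86 / 25.57 = 0.542041
Step 2: Raise to power p = 3:
  (0.542041)^3 = 0.159257
Step 3: Therefore mu(|f| > 25.57) <= 0.159257


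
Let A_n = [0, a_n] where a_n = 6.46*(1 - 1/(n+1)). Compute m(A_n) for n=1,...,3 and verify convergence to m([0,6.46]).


By continuity of measure from below: if A_n increases to A, then m(A_n) -> m(A).
Here A = [0, 6.46], so m(A) = 6.46
Step 1: a_1 = 6.46*(1 - 1/2) = 3.23, m(A_1) = 3.23
Step 2: a_2 = 6.46*(1 - 1/3) = 4.3067, m(A_2) = 4.3067
Step 3: a_3 = 6.46*(1 - 1/4) = 4.845, m(A_3) = 4.845
Limit: m(A_n) -> m([0,6.46]) = 6.46


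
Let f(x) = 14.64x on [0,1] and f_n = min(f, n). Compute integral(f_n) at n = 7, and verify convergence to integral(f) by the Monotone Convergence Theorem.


f(x) = 14.64x on [0,1]; f_n(x) = min(14.64x, n). At n = 7:
Step 1: f(x) reaches 7 at x = 7/14.64 = 0.478142
Step 2: integral(f_7) = integral(14.64x, 0, 0.478142) + integral(7, 0.478142, 1)
       = 14.64*0.478142^2/2 + 7*(1 - 0.478142)
       = 1.673497 + 3.653005
       = 5.326503
Step 3: As n -> infinity, f_n increases to f, so by MCT integral(f_n) -> integral(f) = 14.64/2 = 7.32.
Convergence: integral(f_7) = 5.326503 -> 7.32 as n -> infinity


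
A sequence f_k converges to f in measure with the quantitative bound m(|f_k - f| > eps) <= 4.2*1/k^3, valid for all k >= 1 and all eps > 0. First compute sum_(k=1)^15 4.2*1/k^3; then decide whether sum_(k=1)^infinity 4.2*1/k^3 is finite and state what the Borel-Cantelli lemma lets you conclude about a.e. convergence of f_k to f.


Step 1: List the terms 4.2*1/k^3 for k = 1 to 15:
  k=1: 4.2
  k=2: 0.525
  k=3: 0.155556
  k=4: 0.065625
  k=5: 0.0336
  k=6: 0.019444
  k=7: 0.012245
  k=8: 0.008203
  k=9: 0.005761
  k=10: 0.0042
  k=11: 0.003156
  k=12: 0.002431
  k=13: 0.001912
  k=14: 0.001531
  k=15: 0.001244
Step 2: Partial sum = 4.2 + 0.525 + 0.155556 + 0.065625 + 0.0336 + 0.019444 + 0.012245 + 0.008203 + 0.005761 + 0.0042 + 0.003156 + 0.002431 + 0.001912 + 0.001531 + 0.001244
     = 5.039907
Step 3: The full series sum_(k>=1) 4.2*1/k^3 converges (p-series with p = 3 > 1; a constant multiple of a convergent series converges).
Step 4: Fix eps > 0. Since sum_k m(|f_k - f| > eps) < infinity, the Borel-Cantelli lemma gives
        m(limsup_k {|f_k - f| > eps}) = 0, i.e. for a.e. x, |f_k(x) - f(x)| <= eps for all large k.
        Applying this with eps = 1/j for j = 1, 2, ... and intersecting the countably many full-measure sets,
        for a.e. x we get limsup_k |f_k(x) - f(x)| <= 1/j for every j, hence f_k -> f almost everywhere.
Conclusion: series converges; Borel-Cantelli yields f_k -> f a.e.


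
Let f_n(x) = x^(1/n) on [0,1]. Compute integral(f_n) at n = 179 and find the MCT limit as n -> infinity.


At n = 179: f_179(x) = x^(1/179).
Step 1: integral(x^(1/179), 0, 1) = [x^(1/179+1) / (1/179+1)] from 0 to 1
     = 1 / (1/179 + 1) = 1 / ((179+1)/179) = 179/(179+1)
     = 179/180 = 0.994444
Step 2: As n -> infinity, f_n(x) = x^(1/n) -> 1 for x in (0,1], and f_n is increasing in n.
By MCT, lim_n integral(f_n) = integral(lim_n f_n) = integral(1, 0, 1) = 1.
Step 3: Verify convergence: 179/180 = 0.994444 -> 1


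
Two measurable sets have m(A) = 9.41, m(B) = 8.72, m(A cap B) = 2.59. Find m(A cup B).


By inclusion-exclusion: m(A u B) = m(A) + m(B) - m(A n B)
= 9.41 + 8.72 - 2.59
= 15.54


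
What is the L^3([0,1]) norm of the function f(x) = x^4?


Step 1: ||f||_3 = (integral_0^1 |x^4|^3 dx)^(1/3)
     = (integral_0^1 x^12 dx)^(1/3)
Step 2: integral_0^1 x^12 dx = [x^13/(13)] from 0 to 1 = 1^13/13
     = 1/13 = 0.076923
Step 3: ||f||_3 = (0.076923)^(1/3) = 0.42529


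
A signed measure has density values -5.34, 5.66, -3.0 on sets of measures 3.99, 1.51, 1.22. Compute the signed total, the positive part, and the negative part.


Step 1: Compute signed measure on each set:
  Set 1: -5.34 * 3.99 = -21.3066
  Set 2: 5.66 * 1.51 = 8.5466
  Set 3: -3.0 * 1.22 = -3.66
Step 2: Total signed measure = (-21.3066) + (8.5466) + (-3.66)
     = -16.42
Step 3: Positive part mu+(X) = sum of positive contributions = 8.5466
Step 4: Negative part mu-(X) = |sum of negative contributions| = 24.9666


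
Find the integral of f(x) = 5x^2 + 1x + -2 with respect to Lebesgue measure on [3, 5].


The Lebesgue integral of a Riemann-integrable function agrees with the Riemann integral.
Antiderivative F(x) = (5/3)x^3 + (1/2)x^2 + -2x
F(5) = (5/3)*5^3 + (1/2)*5^2 + -2*5
     = (5/3)*125 + (1/2)*25 + -2*5
     = 208.333333 + 12.5 + -10
     = 210.833333
F(3) = 43.5
Integral = F(5) - F(3) = 210.833333 - 43.5 = 167.333333


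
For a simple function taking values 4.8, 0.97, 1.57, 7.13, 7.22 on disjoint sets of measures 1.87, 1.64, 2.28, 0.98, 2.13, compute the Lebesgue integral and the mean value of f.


Step 1: Integral = sum(value_i * measure_i)
= 4.8*1.87 + 0.97*1.64 + 1.57*2.28 + 7.13*0.98 + 7.22*2.13
= 8.976 + 1.5908 + 3.5796 + 6.9874 + 15.3786
= 36.5124
Step 2: Total measure of domain = 1.87 + 1.64 + 2.28 + 0.98 + 2.13 = 8.9
Step 3: Average value = 36.5124 / 8.9 = 4.102517


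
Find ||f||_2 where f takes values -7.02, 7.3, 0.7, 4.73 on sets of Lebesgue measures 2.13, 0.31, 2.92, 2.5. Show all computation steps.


Step 1: Compute |f_i|^2 for each value:
  |-7.02|^2 = 49.2804
  |7.3|^2 = 53.29
  |0.7|^2 = 0.49
  |4.73|^2 = 22.3729
Step 2: Multiply by measures and sum:
  49.2804 * 2.13 = 104.967252
  53.29 * 0.31 = 16.5199
  0.49 * 2.92 = 1.4308
  22.3729 * 2.5 = 55.93225
Sum = 104.967252 + 16.5199 + 1.4308 + 55.93225 = 178.850202
Step 3: Take the p-th root:
||f||_2 = (178.850202)^(1/2) = 13.373489


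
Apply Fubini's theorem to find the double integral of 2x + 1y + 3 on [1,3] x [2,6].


By Fubini, integrate in x first, then y.
Step 1: Fix y, integrate over x in [1,3]:
  integral(2x + 1y + 3, x=1..3)
  = 2*(3^2 - 1^2)/2 + (1y + 3)*(3 - 1)
  = 8 + (1y + 3)*2
  = 8 + 2y + 6
  = 14 + 2y
Step 2: Integrate over y in [2,6]:
  integral(14 + 2y, y=2..6)
  = 14*4 + 2*(6^2 - 2^2)/2
  = 56 + 32
  = 88


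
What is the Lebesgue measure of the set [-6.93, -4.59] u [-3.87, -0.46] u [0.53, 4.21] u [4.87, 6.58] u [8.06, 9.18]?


For pairwise disjoint intervals, m(union) = sum of lengths.
= (-4.59 - -6.93) + (-0.46 - -3.87) + (4.21 - 0.53) + (6.58 - 4.87) + (9.18 - 8.06)
= 2.34 + 3.41 + 3.68 + 1.71 + 1.12
= 12.26


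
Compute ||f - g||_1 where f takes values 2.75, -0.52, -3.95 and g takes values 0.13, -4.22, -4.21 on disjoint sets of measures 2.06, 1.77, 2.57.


Step 1: Compute differences f_i - g_i:
  2.75 - 0.13 = 2.62
  -0.52 - -4.22 = 3.7
  -3.95 - -4.21 = 0.26
Step 2: Compute |diff|^1 * measure for each set:
  |2.62|^1 * 2.06 = 2.62 * 2.06 = 5.3972
  |3.7|^1 * 1.77 = 3.7 * 1.77 = 6.549
  |0.26|^1 * 2.57 = 0.26 * 2.57 = 0.6682
Step 3: Sum = 12.6144
Step 4: ||f-g||_1 = (12.6144)^(1/1) = 12.6144


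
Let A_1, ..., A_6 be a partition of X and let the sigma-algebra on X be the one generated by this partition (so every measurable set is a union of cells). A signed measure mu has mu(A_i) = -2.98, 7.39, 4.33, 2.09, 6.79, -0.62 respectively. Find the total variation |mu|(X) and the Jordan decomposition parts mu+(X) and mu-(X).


Step 1: Every measurable set is a union of atoms (the cells / points), so a Hahn decomposition is
  obtained by grouping atoms by sign: P = union of atoms with mu > 0, N = union of the remaining atoms.
  Atoms in P (indices): 2, 3, 4, 5;  atoms in N (indices): 1, 6
  Positive values: 7.39, 4.33, 2.09, 6.79
  Negative values: -2.98, -0.62
Step 2: mu+(X) = mu(P) = sum of positive atom values = 20.6
Step 3: mu-(X) = -mu(N) = sum of |negative atom values| = 3.6
Step 4: |mu|(X) = mu+(X) + mu-(X) = 20.6 + 3.6 = 24.2


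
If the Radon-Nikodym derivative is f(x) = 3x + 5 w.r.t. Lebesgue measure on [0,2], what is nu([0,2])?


nu(A) = integral_A (dnu/dmu) dmu = integral_0^2 (3x + 5) dx
Step 1: Antiderivative F(x) = (3/2)x^2 + 5x
Step 2: F(2) = (3/2)*2^2 + 5*2 = 6 + 10 = 16
Step 3: F(0) = (3/2)*0^2 + 5*0 = 0.0 + 0 = 0.0
Step 4: nu([0,2]) = F(2) - F(0) = 16 - 0.0 = 16


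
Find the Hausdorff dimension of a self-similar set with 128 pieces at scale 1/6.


For a self-similar set with N copies scaled by 1/r:
dim_H = log(N)/log(r) = log(128)/log(6)
= 4.85203/1.791759
= 2.70797


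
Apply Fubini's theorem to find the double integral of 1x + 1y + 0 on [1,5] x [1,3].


By Fubini, integrate in x first, then y.
Step 1: Fix y, integrate over x in [1,5]:
  integral(1x + 1y + 0, x=1..5)
  = 1*(5^2 - 1^2)/2 + (1y + 0)*(5 - 1)
  = 12 + (1y + 0)*4
  = 12 + 4y + 0
  = 12 + 4y
Step 2: Integrate over y in [1,3]:
  integral(12 + 4y, y=1..3)
  = 12*2 + 4*(3^2 - 1^2)/2
  = 24 + 16
  = 40


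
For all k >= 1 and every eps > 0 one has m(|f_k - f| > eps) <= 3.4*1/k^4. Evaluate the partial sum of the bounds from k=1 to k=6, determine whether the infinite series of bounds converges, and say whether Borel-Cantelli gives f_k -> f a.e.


Step 1: List the terms 3.4*1/k^4 for k = 1 to 6:
  k=1: 3.4
  k=2: 0.2125
  k=3: 0.041975
  k=4: 0.013281
  k=5: 0.00544
  k=6: 0.002623
Step 2: Partial sum = 3.4 + 0.2125 + 0.041975 + 0.013281 + 0.00544 + 0.002623
     = 3.67582
Step 3: The full series sum_(k>=1) 3.4*1/k^4 converges (p-series with p = 4 > 1; a constant multiple of a convergent series converges).
Step 4: Fix eps > 0. Since sum_k m(|f_k - f| > eps) < infinity, the Borel-Cantelli lemma gives
        m(limsup_k {|f_k - f| > eps}) = 0, i.e. for a.e. x, |f_k(x) - f(x)| <= eps for all large k.
        Applying this with eps = 1/j for j = 1, 2, ... and intersecting the countably many full-measure sets,
        for a.e. x we get limsup_k |f_k(x) - f(x)| <= 1/j for every j, hence f_k -> f almost everywhere.
Conclusion: series converges; Borel-Cantelli yields f_k -> f a.e.


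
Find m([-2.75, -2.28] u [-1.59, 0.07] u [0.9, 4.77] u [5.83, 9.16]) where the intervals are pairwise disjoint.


For pairwise disjoint intervals, m(union) = sum of lengths.
= (-2.28 - -2.75) + (0.07 - -1.59) + (4.77 - 0.9) + (9.16 - 5.83)
= 0.47 + 1.66 + 3.87 + 3.33
= 9.33


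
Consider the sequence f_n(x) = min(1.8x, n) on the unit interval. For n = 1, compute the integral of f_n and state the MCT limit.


f(x) = 1.8x on [0,1]; f_n(x) = min(1.8x, n). At n = 1:
Step 1: f(x) reaches 1 at x = 1/1.8 = 0.555556
Step 2: integral(f_1) = integral(1.8x, 0, 0.555556) + integral(1, 0.555556, 1)
       = 1.8*0.555556^2/2 + 1*(1 - 0.555556)
       = 0.277778 + 0.444444
       = 0.722222
Step 3: As n -> infinity, f_n increases to f, so by MCT integral(f_n) -> integral(f) = 1.8/2 = 0.9.
Convergence: integral(f_1) = 0.722222 -> 0.9 as n -> infinity


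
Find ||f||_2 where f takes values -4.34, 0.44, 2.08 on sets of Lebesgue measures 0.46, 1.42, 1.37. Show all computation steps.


Step 1: Compute |f_i|^2 for each value:
  |-4.34|^2 = 18.8356
  |0.44|^2 = 0.1936
  |2.08|^2 = 4.3264
Step 2: Multiply by measures and sum:
  18.8356 * 0.46 = 8.664376
  0.1936 * 1.42 = 0.274912
  4.3264 * 1.37 = 5.927168
Sum = 8.664376 + 0.274912 + 5.927168 = 14.866456
Step 3: Take the p-th root:
||f||_2 = (14.866456)^(1/2) = 3.855704


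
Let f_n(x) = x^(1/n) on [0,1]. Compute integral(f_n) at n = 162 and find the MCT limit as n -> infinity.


At n = 162: f_162(x) = x^(1/162).
Step 1: integral(x^(1/162), 0, 1) = [x^(1/162+1) / (1/162+1)] from 0 to 1
     = 1 / (1/162 + 1) = 1 / ((162+1)/162) = 162/(162+1)
     = 162/163 = 0.993865
Step 2: As n -> infinity, f_n(x) = x^(1/n) -> 1 for x in (0,1], and f_n is increasing in n.
By MCT, lim_n integral(f_n) = integral(lim_n f_n) = integral(1, 0, 1) = 1.
Step 3: Verify convergence: 162/163 = 0.993865 -> 1


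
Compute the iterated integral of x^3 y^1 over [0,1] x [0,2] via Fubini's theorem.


By Fubini's theorem, the double integral factors as a product of single integrals:
Step 1: integral_0^1 x^3 dx = [x^4/4] from 0 to 1
     = 1^4/4 = 0.25
Step 2: integral_0^2 y^1 dy = [y^2/2] from 0 to 2
     = 2^2/2 = 2
Step 3: Double integral = 0.25 * 2 = 0.5


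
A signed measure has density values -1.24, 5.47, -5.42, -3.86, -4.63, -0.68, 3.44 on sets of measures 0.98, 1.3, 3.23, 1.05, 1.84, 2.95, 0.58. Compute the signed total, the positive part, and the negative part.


Step 1: Compute signed measure on each set:
  Set 1: -1.24 * 0.98 = -1.2152
  Set 2: 5.47 * 1.3 = 7.111
  Set 3: -5.42 * 3.23 = -17.5066
  Set 4: -3.86 * 1.05 = -4.053
  Set 5: -4.63 * 1.84 = -8.5192
  Set 6: -0.68 * 2.95 = -2.006
  Set 7: 3.44 * 0.58 = 1.9952
Step 2: Total signed measure = (-1.2152) + (7.111) + (-17.5066) + (-4.053) + (-8.5192) + (-2.006) + (1.9952)
     = -24.1938
Step 3: Positive part mu+(X) = sum of positive contributions = 9.1062
Step 4: Negative part mu-(X) = |sum of negative contributions| = 33.3


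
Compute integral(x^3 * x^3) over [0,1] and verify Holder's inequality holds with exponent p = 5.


Step 1: Exact integral of f*g = integral(x^6, 0, 1) = 1/7
     = 0.142857
Step 2: Holder bound with p=5, q=1.25:
  ||f||_p = (integral x^15 dx)^(1/5) = (1/16)^(1/5) = 0.574349
  ||g||_q = (integral x^3.75 dx)^(1/1.25) = (1/4.75)^(1/1.25) = 0.287505
Step 3: Holder bound = ||f||_p * ||g||_q = 0.574349 * 0.287505 = 0.165128
Verification: 0.142857 <= 0.165128 (Holder holds)


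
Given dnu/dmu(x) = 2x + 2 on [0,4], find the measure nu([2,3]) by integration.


nu(A) = integral_A (dnu/dmu) dmu = integral_2^3 (2x + 2) dx
Step 1: Antiderivative F(x) = (2/2)x^2 + 2x
Step 2: F(3) = (2/2)*3^2 + 2*3 = 9 + 6 = 15
Step 3: F(2) = (2/2)*2^2 + 2*2 = 4 + 4 = 8
Step 4: nu([2,3]) = F(3) - F(2) = 15 - 8 = 7


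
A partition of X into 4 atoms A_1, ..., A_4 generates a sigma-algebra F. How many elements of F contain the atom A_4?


Each element of F is a union of some subset S of the 4 atoms.
The element contains A_4 iff A_4 is in S.
So we count subsets S of {A_1,...,A_4} with A_4 in S: choose freely among the other 3 atoms.
Count = 2^(4-1) = 2^3 = 8.


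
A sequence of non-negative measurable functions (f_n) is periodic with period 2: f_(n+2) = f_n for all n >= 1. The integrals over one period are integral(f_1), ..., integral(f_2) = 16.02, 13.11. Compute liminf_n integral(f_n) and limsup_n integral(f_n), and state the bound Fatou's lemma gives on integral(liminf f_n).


The sequence (integral(f_n)) is periodic with period 2, repeating the values 16.02, 13.11 indefinitely.
Step 1: For a periodic sequence, every tail (a_m, a_(m+1), ...) contains all 2 period values infinitely often.
Step 2: Hence inf of every tail = min of the period values = min(16.02, 13.11) = 13.11.
        liminf_n integral(f_n) = sup over m of (inf of tail from m) = 13.11.
Step 3: Similarly sup of every tail = max of the period values = 16.02.
        limsup_n integral(f_n) = 16.02.
Step 4: Fatou's lemma: integral(liminf_n f_n) <= liminf_n integral(f_n) = 13.11.
        So the integral of the pointwise liminf is at most 13.11.


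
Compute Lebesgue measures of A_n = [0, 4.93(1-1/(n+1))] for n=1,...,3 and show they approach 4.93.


By continuity of measure from below: if A_n increases to A, then m(A_n) -> m(A).
Here A = [0, 4.93], so m(A) = 4.93
Step 1: a_1 = 4.93*(1 - 1/2) = 2.465, m(A_1) = 2.465
Step 2: a_2 = 4.93*(1 - 1/3) = 3.2867, m(A_2) = 3.2867
Step 3: a_3 = 4.93*(1 - 1/4) = 3.6975, m(A_3) = 3.6975
Limit: m(A_n) -> m([0,4.93]) = 4.93


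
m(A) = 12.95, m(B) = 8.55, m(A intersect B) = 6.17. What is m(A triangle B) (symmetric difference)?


m(A Delta B) = m(A) + m(B) - 2*m(A n B)
= 12.95 + 8.55 - 2*6.17
= 12.95 + 8.55 - 12.34
= 9.16


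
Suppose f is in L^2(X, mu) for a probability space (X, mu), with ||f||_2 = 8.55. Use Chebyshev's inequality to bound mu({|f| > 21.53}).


Chebyshev/Markov inequality: mu(|f| > eps) <= (||f||_p / eps)^p
Step 1: ||f||_2 / eps = 8.55 / 21.53 = 0.39712
Step 2: Raise to power p = 2:
  (0.39712)^2 = 0.157705
Step 3: Therefore mu(|f| > 21.53) <= 0.157705


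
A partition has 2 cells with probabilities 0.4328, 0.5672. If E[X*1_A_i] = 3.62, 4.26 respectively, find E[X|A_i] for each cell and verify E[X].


For each cell A_i: E[X|A_i] = E[X*1_A_i] / P(A_i)
Step 1: E[X|A_1] = 3.62 / 0.4328 = 8.36414
Step 2: E[X|A_2] = 4.26 / 0.5672 = 7.510578
Verification: E[X] = sum E[X*1_A_i] = 3.62 + 4.26 = 7.88


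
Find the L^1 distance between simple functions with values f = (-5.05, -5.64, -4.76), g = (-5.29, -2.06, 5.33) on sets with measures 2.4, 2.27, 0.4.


Step 1: Compute differences f_i - g_i:
  -5.05 - -5.29 = 0.24
  -5.64 - -2.06 = -3.58
  -4.76 - 5.33 = -10.09
Step 2: Compute |diff|^1 * measure for each set:
  |0.24|^1 * 2.4 = 0.24 * 2.4 = 0.576
  |-3.58|^1 * 2.27 = 3.58 * 2.27 = 8.1266
  |-10.09|^1 * 0.4 = 10.09 * 0.4 = 4.036
Step 3: Sum = 12.7386
Step 4: ||f-g||_1 = (12.7386)^(1/1) = 12.7386


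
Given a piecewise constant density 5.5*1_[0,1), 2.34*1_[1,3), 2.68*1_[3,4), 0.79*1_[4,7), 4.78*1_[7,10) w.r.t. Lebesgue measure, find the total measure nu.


Integrate each piece of the Radon-Nikodym derivative:
Step 1: integral_0^1 5.5 dx = 5.5*(1-0) = 5.5*1 = 5.5
Step 2: integral_1^3 2.34 dx = 2.34*(3-1) = 2.34*2 = 4.68
Step 3: integral_3^4 2.68 dx = 2.68*(4-3) = 2.68*1 = 2.68
Step 4: integral_4^7 0.79 dx = 0.79*(7-4) = 0.79*3 = 2.37
Step 5: integral_7^10 4.78 dx = 4.78*(10-7) = 4.78*3 = 14.34
Total: 5.5 + 4.68 + 2.68 + 2.37 + 14.34 = 29.57


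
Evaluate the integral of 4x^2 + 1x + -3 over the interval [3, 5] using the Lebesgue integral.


The Lebesgue integral of a Riemann-integrable function agrees with the Riemann integral.
Antiderivative F(x) = (4/3)x^3 + (1/2)x^2 + -3x
F(5) = (4/3)*5^3 + (1/2)*5^2 + -3*5
     = (4/3)*125 + (1/2)*25 + -3*5
     = 166.666667 + 12.5 + -15
     = 164.166667
F(3) = 31.5
Integral = F(5) - F(3) = 164.166667 - 31.5 = 132.666667


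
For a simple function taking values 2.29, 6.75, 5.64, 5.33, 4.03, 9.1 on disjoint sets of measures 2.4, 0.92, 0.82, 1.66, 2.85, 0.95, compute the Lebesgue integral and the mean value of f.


Step 1: Integral = sum(value_i * measure_i)
= 2.29*2.4 + 6.75*0.92 + 5.64*0.82 + 5.33*1.66 + 4.03*2.85 + 9.1*0.95
= 5.496 + 6.21 + 4.6248 + 8.8478 + 11.4855 + 8.645
= 45.3091
Step 2: Total measure of domain = 2.4 + 0.92 + 0.82 + 1.66 + 2.85 + 0.95 = 9.6
Step 3: Average value = 45.3091 / 9.6 = 4.719698


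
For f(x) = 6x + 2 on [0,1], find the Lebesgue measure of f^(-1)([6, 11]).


f^(-1)([6, 11]) = {x : 6 <= 6x + 2 <= 11}
Solving: (6 - 2)/6 <= x <= (11 - 2)/6
= [0.666667, 1.5]
Intersecting with [0,1]: [0.666667, 1]
Measure = 1 - 0.666667 = 0.333333


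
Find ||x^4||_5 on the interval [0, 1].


Step 1: ||f||_5 = (integral_0^1 |x^4|^5 dx)^(1/5)
     = (integral_0^1 x^20 dx)^(1/5)
Step 2: integral_0^1 x^20 dx = [x^21/(21)] from 0 to 1 = 1^21/21
     = 1/21 = 0.047619
Step 3: ||f||_5 = (0.047619)^(1/5) = 0.543946


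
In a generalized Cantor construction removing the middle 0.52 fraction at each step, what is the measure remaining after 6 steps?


Step 1: At each step, fraction remaining = 1 - 0.52 = 0.48
Step 2: After 6 steps, measure = (0.48)^6
Step 3: Computing the power step by step:
  After step 1: 0.48
  After step 2: 0.2304
  After step 3: 0.110592
  After step 4: 0.053084
  After step 5: 0.02548
  ...
Result = 0.012231


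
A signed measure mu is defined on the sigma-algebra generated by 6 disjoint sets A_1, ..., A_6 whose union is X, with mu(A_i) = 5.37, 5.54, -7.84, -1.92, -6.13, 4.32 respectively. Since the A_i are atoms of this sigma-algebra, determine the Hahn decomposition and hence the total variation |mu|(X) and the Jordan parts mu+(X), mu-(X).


Step 1: Every measurable set is a union of atoms (the cells / points), so a Hahn decomposition is
  obtained by grouping atoms by sign: P = union of atoms with mu > 0, N = union of the remaining atoms.
  Atoms in P (indices): 1, 2, 6;  atoms in N (indices): 3, 4, 5
  Positive values: 5.37, 5.54, 4.32
  Negative values: -7.84, -1.92, -6.13
Step 2: mu+(X) = mu(P) = sum of positive atom values = 15.23
Step 3: mu-(X) = -mu(N) = sum of |negative atom values| = 15.89
Step 4: |mu|(X) = mu+(X) + mu-(X) = 15.23 + 15.89 = 31.12


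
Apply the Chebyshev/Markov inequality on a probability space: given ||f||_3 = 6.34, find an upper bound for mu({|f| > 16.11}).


Chebyshev/Markov inequality: mu(|f| > eps) <= (||f||_p / eps)^p
Step 1: ||f||_3 / eps = 6.34 / 16.11 = 0.393544
Step 2: Raise to power p = 3:
  (0.393544)^3 = 0.060951
Step 3: Therefore mu(|f| > 16.11) <= 0.060951


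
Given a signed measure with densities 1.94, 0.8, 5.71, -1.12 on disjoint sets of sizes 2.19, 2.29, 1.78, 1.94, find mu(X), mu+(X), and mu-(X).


Step 1: Compute signed measure on each set:
  Set 1: 1.94 * 2.19 = 4.2486
  Set 2: 0.8 * 2.29 = 1.832
  Set 3: 5.71 * 1.78 = 10.1638
  Set 4: -1.12 * 1.94 = -2.1728
Step 2: Total signed measure = (4.2486) + (1.832) + (10.1638) + (-2.1728)
     = 14.0716
Step 3: Positive part mu+(X) = sum of positive contributions = 16.2444
Step 4: Negative part mu-(X) = |sum of negative contributions| = 2.1728


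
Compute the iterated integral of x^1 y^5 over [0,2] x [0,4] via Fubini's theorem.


By Fubini's theorem, the double integral factors as a product of single integrals:
Step 1: integral_0^2 x^1 dx = [x^2/2] from 0 to 2
     = 2^2/2 = 2
Step 2: integral_0^4 y^5 dy = [y^6/6] from 0 to 4
     = 4^6/6 = 682.666667
Step 3: Double integral = 2 * 682.666667 = 1365.333333


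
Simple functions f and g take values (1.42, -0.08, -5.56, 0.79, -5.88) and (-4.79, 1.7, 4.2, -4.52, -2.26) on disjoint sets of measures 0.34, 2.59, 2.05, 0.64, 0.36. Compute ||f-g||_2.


Step 1: Compute differences f_i - g_i:
  1.42 - -4.79 = 6.21
  -0.08 - 1.7 = -1.78
  -5.56 - 4.2 = -9.76
  0.79 - -4.52 = 5.31
  -5.88 - -2.26 = -3.62
Step 2: Compute |diff|^2 * measure for each set:
  |6.21|^2 * 0.34 = 38.5641 * 0.34 = 13.111794
  |-1.78|^2 * 2.59 = 3.1684 * 2.59 = 8.206156
  |-9.76|^2 * 2.05 = 95.2576 * 2.05 = 195.27808
  |5.31|^2 * 0.64 = 28.1961 * 0.64 = 18.045504
  |-3.62|^2 * 0.36 = 13.1044 * 0.36 = 4.717584
Step 3: Sum = 239.359118
Step 4: ||f-g||_2 = (239.359118)^(1/2) = 15.471235


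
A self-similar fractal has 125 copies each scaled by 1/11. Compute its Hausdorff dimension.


For a self-similar set with N copies scaled by 1/r:
dim_H = log(N)/log(r) = log(125)/log(11)
= 4.828314/2.397895
= 2.013563


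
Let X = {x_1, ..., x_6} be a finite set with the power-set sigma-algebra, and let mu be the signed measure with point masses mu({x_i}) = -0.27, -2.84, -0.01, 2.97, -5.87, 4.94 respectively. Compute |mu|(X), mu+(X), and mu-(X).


Step 1: Every measurable set is a union of atoms (the cells / points), so a Hahn decomposition is
  obtained by grouping atoms by sign: P = union of atoms with mu > 0, N = union of the remaining atoms.
  Atoms in P (indices): 4, 6;  atoms in N (indices): 1, 2, 3, 5
  Positive values: 2.97, 4.94
  Negative values: -0.27, -2.84, -0.01, -5.87
Step 2: mu+(X) = mu(P) = sum of positive atom values = 7.91
Step 3: mu-(X) = -mu(N) = sum of |negative atom values| = 8.99
Step 4: |mu|(X) = mu+(X) + mu-(X) = 7.91 + 8.99 = 16.9


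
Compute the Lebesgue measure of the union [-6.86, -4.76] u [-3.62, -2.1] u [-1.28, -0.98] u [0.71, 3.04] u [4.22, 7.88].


For pairwise disjoint intervals, m(union) = sum of lengths.
= (-4.76 - -6.86) + (-2.1 - -3.62) + (-0.98 - -1.28) + (3.04 - 0.71) + (7.88 - 4.22)
= 2.1 + 1.52 + 0.3 + 2.33 + 3.66
= 9.91


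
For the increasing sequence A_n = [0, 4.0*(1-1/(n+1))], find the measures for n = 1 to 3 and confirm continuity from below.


By continuity of measure from below: if A_n increases to A, then m(A_n) -> m(A).
Here A = [0, 4.0], so m(A) = 4
Step 1: a_1 = 4.0*(1 - 1/2) = 2, m(A_1) = 2
Step 2: a_2 = 4.0*(1 - 1/3) = 2.6667, m(A_2) = 2.6667
Step 3: a_3 = 4.0*(1 - 1/4) = 3, m(A_3) = 3
Limit: m(A_n) -> m([0,4.0]) = 4


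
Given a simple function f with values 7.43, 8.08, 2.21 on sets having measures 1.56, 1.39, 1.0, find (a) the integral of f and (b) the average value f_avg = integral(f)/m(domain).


Step 1: Integral = sum(value_i * measure_i)
= 7.43*1.56 + 8.08*1.39 + 2.21*1.0
= 11.5908 + 11.2312 + 2.21
= 25.032
Step 2: Total measure of domain = 1.56 + 1.39 + 1.0 = 3.95
Step 3: Average value = 25.032 / 3.95 = 6.337215


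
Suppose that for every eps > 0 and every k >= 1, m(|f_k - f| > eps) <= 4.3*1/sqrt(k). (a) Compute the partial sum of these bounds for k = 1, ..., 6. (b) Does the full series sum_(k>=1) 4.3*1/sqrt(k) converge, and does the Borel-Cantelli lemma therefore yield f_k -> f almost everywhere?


Step 1: List the terms 4.3*1/sqrt(k) for k = 1 to 6:
  k=1: 4.3
  k=2: 3.040559
  k=3: 2.482606
  k=4: 2.15
  k=5: 1.923018
  k=6: 1.755468
Step 2: Partial sum = 4.3 + 3.040559 + 2.482606 + 2.15 + 1.923018 + 1.755468
     = 15.651651
Step 3: The full series sum_(k>=1) 4.3*1/sqrt(k) diverges (p-series with p = 1/2 <= 1; a nonzero constant multiple of a divergent series diverges).
Step 4: The (first) Borel-Cantelli lemma requires a summable sequence of measures, so it does not apply here;
        from this bound alone no conclusion about a.e. convergence can be drawn (convergence in measure still
        gives an a.e.-convergent subsequence, but not a.e. convergence of the whole sequence).
Conclusion: series diverges; Borel-Cantelli is inconclusive about a.e. convergence of f_k.


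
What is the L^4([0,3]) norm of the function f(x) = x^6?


Step 1: ||f||_4 = (integral_0^3 |x^6|^4 dx)^(1/4)
     = (integral_0^3 x^24 dx)^(1/4)
Step 2: integral_0^3 x^24 dx = [x^25/(25)] from 0 to 3 = 3^25/25
     = 847288609443/25 = 3.389154e+10
Step 3: ||f||_4 = (3.389154e+10)^(1/4) = 429.064753


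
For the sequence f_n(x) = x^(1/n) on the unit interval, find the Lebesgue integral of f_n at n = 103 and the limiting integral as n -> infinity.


At n = 103: f_103(x) = x^(1/103).
Step 1: integral(x^(1/103), 0, 1) = [x^(1/103+1) / (1/103+1)] from 0 to 1
     = 1 / (1/103 + 1) = 1 / ((103+1)/103) = 103/(103+1)
     = 103/104 = 0.990385
Step 2: As n -> infinity, f_n(x) = x^(1/n) -> 1 for x in (0,1], and f_n is increasing in n.
By MCT, lim_n integral(f_n) = integral(lim_n f_n) = integral(1, 0, 1) = 1.
Step 3: Verify convergence: 103/104 = 0.990385 -> 1


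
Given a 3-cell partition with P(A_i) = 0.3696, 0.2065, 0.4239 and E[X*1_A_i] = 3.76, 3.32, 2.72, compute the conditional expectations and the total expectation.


For each cell A_i: E[X|A_i] = E[X*1_A_i] / P(A_i)
Step 1: E[X|A_1] = 3.76 / 0.3696 = 10.17316
Step 2: E[X|A_2] = 3.32 / 0.2065 = 16.077482
Step 3: E[X|A_3] = 2.72 / 0.4239 = 6.416608
Verification: E[X] = sum E[X*1_A_i] = 3.76 + 3.32 + 2.72 = 9.8


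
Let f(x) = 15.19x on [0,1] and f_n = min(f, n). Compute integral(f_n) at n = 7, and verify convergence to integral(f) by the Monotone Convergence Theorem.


f(x) = 15.19x on [0,1]; f_n(x) = min(15.19x, n). At n = 7:
Step 1: f(x) reaches 7 at x = 7/15.19 = 0.460829
Step 2: integral(f_7) = integral(15.19x, 0, 0.460829) + integral(7, 0.460829, 1)
       = 15.19*0.460829^2/2 + 7*(1 - 0.460829)
       = 1.612903 + 3.774194
       = 5.387097
Step 3: As n -> infinity, f_n increases to f, so by MCT integral(f_n) -> integral(f) = 15.19/2 = 7.595.
Convergence: integral(f_7) = 5.387097 -> 7.595 as n -> infinity


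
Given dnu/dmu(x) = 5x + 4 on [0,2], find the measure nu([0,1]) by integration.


nu(A) = integral_A (dnu/dmu) dmu = integral_0^1 (5x + 4) dx
Step 1: Antiderivative F(x) = (5/2)x^2 + 4x
Step 2: F(1) = (5/2)*1^2 + 4*1 = 2.5 + 4 = 6.5
Step 3: F(0) = (5/2)*0^2 + 4*0 = 0.0 + 0 = 0.0
Step 4: nu([0,1]) = F(1) - F(0) = 6.5 - 0.0 = 6.5


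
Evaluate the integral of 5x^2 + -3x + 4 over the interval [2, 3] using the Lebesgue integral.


The Lebesgue integral of a Riemann-integrable function agrees with the Riemann integral.
Antiderivative F(x) = (5/3)x^3 + (-3/2)x^2 + 4x
F(3) = (5/3)*3^3 + (-3/2)*3^2 + 4*3
     = (5/3)*27 + (-3/2)*9 + 4*3
     = 45 + -13.5 + 12
     = 43.5
F(2) = 15.333333
Integral = F(3) - F(2) = 43.5 - 15.333333 = 28.166667


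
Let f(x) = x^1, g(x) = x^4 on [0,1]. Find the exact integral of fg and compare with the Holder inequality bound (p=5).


Step 1: Exact integral of f*g = integral(x^5, 0, 1) = 1/6
     = 0.166667
Step 2: Holder bound with p=5, q=1.25:
  ||f||_p = (integral x^5 dx)^(1/5) = (1/6)^(1/5) = 0.698827
  ||g||_q = (integral x^5 dx)^(1/1.25) = (1/6)^(1/1.25) = 0.238495
Step 3: Holder bound = ||f||_p * ||g||_q = 0.698827 * 0.238495 = 0.166667
Verification: 0.166667 <= 0.166667 (Holder holds)


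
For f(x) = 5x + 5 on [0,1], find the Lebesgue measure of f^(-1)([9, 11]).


f^(-1)([9, 11]) = {x : 9 <= 5x + 5 <= 11}
Solving: (9 - 5)/5 <= x <= (11 - 5)/5
= [0.8, 1.2]
Intersecting with [0,1]: [0.8, 1]
Measure = 1 - 0.8 = 0.2


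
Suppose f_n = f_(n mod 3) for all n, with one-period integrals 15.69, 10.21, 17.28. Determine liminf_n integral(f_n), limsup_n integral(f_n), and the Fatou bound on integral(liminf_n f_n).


The sequence (integral(f_n)) is periodic with period 3, repeating the values 15.69, 10.21, 17.28 indefinitely.
Step 1: For a periodic sequence, every tail (a_m, a_(m+1), ...) contains all 3 period values infinitely often.
Step 2: Hence inf of every tail = min of the period values = min(15.69, 10.21, 17.28) = 10.21.
        liminf_n integral(f_n) = sup over m of (inf of tail from m) = 10.21.
Step 3: Similarly sup of every tail = max of the period values = 17.28.
        limsup_n integral(f_n) = 17.28.
Step 4: Fatou's lemma: integral(liminf_n f_n) <= liminf_n integral(f_n) = 10.21.
        So the integral of the pointwise liminf is at most 10.21.
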